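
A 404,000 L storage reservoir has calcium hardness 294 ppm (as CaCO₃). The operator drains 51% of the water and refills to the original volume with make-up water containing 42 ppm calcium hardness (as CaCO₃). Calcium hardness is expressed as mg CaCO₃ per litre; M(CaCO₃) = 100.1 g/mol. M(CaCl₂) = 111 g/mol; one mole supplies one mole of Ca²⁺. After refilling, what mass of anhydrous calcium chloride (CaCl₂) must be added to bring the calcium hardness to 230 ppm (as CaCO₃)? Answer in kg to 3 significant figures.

After draining 51% and refilling: 294 × 0.49 + 42 × 0.51 = 165.48 ppm.
Deficit to target: 230 − 165.48 = 64.52 mg/L.
As CaCO₃: 64.52 mg/L × 404,000 L = 26,070 g; ÷ 100.1 = 260.4 mol Ca²⁺.
Mass: 260.4 × 111 = 28,900 g.

28.9 kg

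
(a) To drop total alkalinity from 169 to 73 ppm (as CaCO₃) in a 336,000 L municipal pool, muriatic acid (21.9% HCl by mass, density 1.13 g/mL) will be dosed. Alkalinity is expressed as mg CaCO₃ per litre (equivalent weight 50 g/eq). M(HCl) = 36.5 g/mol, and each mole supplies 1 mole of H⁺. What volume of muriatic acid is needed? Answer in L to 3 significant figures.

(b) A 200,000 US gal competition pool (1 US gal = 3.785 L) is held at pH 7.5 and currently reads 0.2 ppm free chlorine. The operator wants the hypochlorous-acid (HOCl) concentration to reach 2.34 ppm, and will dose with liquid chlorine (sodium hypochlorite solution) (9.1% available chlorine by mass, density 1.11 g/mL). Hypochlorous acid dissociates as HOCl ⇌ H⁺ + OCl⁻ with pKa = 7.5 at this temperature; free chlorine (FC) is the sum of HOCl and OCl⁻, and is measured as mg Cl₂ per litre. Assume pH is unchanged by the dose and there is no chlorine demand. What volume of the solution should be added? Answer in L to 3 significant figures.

(a) Alkalinity to neutralize: (169 − 73) = 96 mg/L as CaCO₃ × 336,000 L = 32,260 g as CaCO₃.
(a) Equivalents of H⁺ required: 32,260 ÷ 50 g/eq = 645.1 eq = 645.1 mol HCl.
(a) Mass of HCl: 645.1 × 36.5 = 23,550 g.
(a) Mass of 21.9% solution: 23,550 / 0.219 = 107,500 g.
(a) Volume: 107,500 g ÷ 1.13 g/mL = 95,150 mL.

(b) Volume: 200,000 US gal × 3.785 L/gal = 757,000 L.
(b) [OCl⁻]/[HOCl] = 10^(pH − pKa) = 10^(7.5 − 7.5) = 1; fraction as HOCl = 1/(1 + 1) = 0.5.
(b) Free chlorine required for 2.34 ppm HOCl: 2.34 / 0.5 = 4.68 ppm.
(b) FC to add: 4.68 − 0.2 = 4.48 mg/L as Cl₂.
(b) Cl₂ equivalent: 4.48 mg/L × 757,000 L = 3391 g.
(b) Product at 9.1% available Cl: 3391 / 0.091 = 37,270 g.
(b) Volume: 37,270 g ÷ 1.11 g/mL = 33,570 mL.

(a) 95.2 L; (b) 33.6 L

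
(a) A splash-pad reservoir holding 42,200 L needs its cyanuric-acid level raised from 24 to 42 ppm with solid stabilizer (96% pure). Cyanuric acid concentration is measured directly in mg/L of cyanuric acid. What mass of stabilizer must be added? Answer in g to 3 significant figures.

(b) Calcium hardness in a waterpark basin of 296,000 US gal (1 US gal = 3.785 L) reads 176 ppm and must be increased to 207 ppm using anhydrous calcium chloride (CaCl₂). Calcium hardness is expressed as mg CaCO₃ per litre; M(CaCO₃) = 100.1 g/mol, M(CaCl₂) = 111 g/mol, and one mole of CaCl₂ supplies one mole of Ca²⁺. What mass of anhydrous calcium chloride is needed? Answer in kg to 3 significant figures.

(a) CYA to add: (42 − 24) = 18 mg/L × 42,200 L = 759.6 g cyanuric acid.
(a) At 96% purity: 759.6 / 0.96 = 791.2 g product.

(b) Volume: 296,000 US gal × 3.785 L/gal = 1,120,360 L.
(b) Hardness to add: (207 − 176) = 31 mg/L as CaCO₃ × 1,120,360 L = 34,730 g as CaCO₃.
(b) Moles of Ca²⁺ (1 mol Ca²⁺ ≡ 1 mol CaCO₃): 34,730 / 100.1 g/mol = 347 mol.
(b) Mass of CaCl₂: 347 × 111 = 38,510 g.

(a) 791 g; (b) 38.5 kg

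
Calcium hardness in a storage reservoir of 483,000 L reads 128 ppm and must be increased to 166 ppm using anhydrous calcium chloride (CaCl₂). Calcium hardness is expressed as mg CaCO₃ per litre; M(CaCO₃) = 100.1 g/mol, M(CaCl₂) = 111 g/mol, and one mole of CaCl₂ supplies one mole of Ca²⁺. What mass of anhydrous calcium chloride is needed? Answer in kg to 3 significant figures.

20.4 kg

Hardness to add: (166 − 128) = 38 mg/L as CaCO₃ × 483,000 L = 18,350 g as CaCO₃.
Moles of Ca²⁺ (1 mol Ca²⁺ ≡ 1 mol CaCO₃): 18,350 / 100.1 g/mol = 183.4 mol.
Mass of CaCl₂: 183.4 × 111 = 20,350 g.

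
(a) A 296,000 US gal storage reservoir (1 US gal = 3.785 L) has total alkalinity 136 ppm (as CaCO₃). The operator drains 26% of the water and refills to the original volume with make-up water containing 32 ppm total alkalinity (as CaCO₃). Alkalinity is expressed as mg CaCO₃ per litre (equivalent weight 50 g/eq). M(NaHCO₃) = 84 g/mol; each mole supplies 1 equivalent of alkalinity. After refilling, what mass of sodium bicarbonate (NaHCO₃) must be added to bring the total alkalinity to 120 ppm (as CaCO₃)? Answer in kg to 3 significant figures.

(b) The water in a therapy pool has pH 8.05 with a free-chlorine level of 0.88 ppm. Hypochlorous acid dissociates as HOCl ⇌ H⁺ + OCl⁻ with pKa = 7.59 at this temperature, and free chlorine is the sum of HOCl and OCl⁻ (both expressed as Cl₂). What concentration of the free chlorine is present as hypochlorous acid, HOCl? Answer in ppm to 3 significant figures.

(a) Volume: 296,000 US gal × 3.785 L/gal = 1,120,360 L.
(a) After draining 26% and refilling: 136 × 0.74 + 32 × 0.26 = 108.96 ppm.
(a) Deficit to target: 120 − 108.96 = 11.04 mg/L.
(a) As CaCO₃: 11.04 mg/L × 1,120,360 L = 12,370 g; ÷ 50 g/eq ÷ 1 = 247.4 mol NaHCO₃.
(a) Mass: 247.4 × 84 = 20,780 g.

(b) [OCl⁻]/[HOCl] = 10^(pH − pKa) = 10^(8.05 − 7.59) = 10^0.46 = 2.884.
(b) Fraction as HOCl = 1 / (1 + 2.884) = 0.2575.
(b) HOCl = 0.2575 × 0.88 ppm = 0.2266 ppm.

(a) 20.8 kg; (b) 0.227 ppm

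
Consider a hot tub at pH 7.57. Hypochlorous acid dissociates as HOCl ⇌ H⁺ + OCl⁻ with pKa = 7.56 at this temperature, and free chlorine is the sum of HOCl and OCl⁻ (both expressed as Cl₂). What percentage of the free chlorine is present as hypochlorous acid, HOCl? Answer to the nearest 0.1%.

49.4%

[OCl⁻]/[HOCl] = 10^(pH − pKa) = 10^(7.57 − 7.56) = 10^0.01 = 1.023.
Fraction as HOCl = 1 / (1 + 1.023) = 0.4942.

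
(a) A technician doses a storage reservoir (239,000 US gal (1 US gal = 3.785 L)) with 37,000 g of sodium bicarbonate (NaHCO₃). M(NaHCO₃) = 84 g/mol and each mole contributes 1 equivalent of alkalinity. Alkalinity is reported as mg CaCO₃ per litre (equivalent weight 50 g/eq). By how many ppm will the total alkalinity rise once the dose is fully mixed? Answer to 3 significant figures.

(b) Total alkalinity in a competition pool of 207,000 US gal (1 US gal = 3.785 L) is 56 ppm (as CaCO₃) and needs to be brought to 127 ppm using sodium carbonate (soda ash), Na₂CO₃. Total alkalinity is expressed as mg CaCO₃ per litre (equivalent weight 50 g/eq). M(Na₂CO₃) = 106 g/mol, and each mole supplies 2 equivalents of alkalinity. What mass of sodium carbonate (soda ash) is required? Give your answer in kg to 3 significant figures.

(a) 24.3 ppm; (b) 59.0 kg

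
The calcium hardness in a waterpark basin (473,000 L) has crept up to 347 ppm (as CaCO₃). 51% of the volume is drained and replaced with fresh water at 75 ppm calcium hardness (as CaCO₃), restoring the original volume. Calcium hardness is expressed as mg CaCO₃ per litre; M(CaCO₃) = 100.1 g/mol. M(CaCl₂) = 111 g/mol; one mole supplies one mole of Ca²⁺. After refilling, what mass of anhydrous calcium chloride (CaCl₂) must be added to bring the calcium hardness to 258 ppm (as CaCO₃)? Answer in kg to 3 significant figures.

After draining 51% and refilling: 347 × 0.49 + 75 × 0.51 = 208.28 ppm.
Deficit to target: 258 − 208.28 = 49.72 mg/L.
As CaCO₃: 49.72 mg/L × 473,000 L = 23,520 g; ÷ 100.1 = 234.9 mol Ca²⁺.
Mass: 234.9 × 111 = 26,080 g.

26.1 kg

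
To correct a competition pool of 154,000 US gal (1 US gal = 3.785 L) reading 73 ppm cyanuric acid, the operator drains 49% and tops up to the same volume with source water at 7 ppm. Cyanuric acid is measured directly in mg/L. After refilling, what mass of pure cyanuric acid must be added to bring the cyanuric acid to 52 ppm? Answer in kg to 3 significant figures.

6.61 kg

Volume: 154,000 US gal × 3.785 L/gal = 582,890 L.
After draining 49% and refilling: 73 × 0.51 + 7 × 0.49 = 40.66 ppm.
Deficit to target: 52 − 40.66 = 11.34 mg/L.
Mass: 11.34 mg/L × 582,890 L = 6610 g cyanuric acid.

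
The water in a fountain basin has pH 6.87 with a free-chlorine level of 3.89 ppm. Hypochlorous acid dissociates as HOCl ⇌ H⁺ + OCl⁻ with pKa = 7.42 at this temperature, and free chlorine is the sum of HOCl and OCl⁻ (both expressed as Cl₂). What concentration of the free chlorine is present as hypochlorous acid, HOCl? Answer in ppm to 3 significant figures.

[OCl⁻]/[HOCl] = 10^(pH − pKa) = 10^(6.87 − 7.42) = 10^-0.55 = 0.2818.
Fraction as HOCl = 1 / (1 + 0.2818) = 0.7801.
HOCl = 0.7801 × 3.89 ppm = 3.035 ppm.

3.03 ppm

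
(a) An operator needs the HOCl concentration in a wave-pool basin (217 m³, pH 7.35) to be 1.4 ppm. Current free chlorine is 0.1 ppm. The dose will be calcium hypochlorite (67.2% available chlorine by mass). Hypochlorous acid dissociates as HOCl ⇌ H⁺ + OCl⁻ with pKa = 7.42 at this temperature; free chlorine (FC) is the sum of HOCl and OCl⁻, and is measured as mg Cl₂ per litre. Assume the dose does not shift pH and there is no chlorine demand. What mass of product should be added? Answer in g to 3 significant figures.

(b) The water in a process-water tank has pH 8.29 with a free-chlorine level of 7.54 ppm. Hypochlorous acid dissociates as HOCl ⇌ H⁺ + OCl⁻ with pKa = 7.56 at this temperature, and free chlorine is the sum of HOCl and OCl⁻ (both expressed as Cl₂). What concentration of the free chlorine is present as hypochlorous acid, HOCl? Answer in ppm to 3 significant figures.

(a) Volume: 217 m³ = 217,000 L.
(a) [OCl⁻]/[HOCl] = 10^(pH − pKa) = 10^(7.35 − 7.42) = 0.8511; fraction as HOCl = 1/(1 + 0.8511) = 0.5402.
(a) Free chlorine required for 1.4 ppm HOCl: 1.4 / 0.5402 = 2.592 ppm.
(a) FC to add: 2.592 − 0.1 = 2.492 mg/L as Cl₂.
(a) Cl₂ equivalent: 2.492 mg/L × 217,000 L = 540.7 g.
(a) Product at 67.2% available Cl: 540.7 / 0.672 = 804.6 g.

(b) [OCl⁻]/[HOCl] = 10^(pH − pKa) = 10^(8.29 − 7.56) = 10^0.73 = 5.37.
(b) Fraction as HOCl = 1 / (1 + 5.37) = 0.157.
(b) HOCl = 0.157 × 7.54 ppm = 1.184 ppm.

(a) 805 g; (b) 1.18 ppm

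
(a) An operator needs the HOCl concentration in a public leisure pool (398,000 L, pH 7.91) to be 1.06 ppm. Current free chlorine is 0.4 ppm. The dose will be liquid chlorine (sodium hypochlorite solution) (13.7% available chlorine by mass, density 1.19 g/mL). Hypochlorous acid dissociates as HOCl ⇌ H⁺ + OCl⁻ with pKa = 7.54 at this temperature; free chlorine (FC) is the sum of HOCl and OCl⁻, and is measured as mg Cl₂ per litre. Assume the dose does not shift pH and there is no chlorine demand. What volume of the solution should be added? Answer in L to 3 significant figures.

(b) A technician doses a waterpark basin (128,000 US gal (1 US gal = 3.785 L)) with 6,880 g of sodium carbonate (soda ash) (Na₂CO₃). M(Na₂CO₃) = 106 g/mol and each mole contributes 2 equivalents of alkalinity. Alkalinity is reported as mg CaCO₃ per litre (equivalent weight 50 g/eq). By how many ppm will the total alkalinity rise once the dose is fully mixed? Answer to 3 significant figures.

(a) 7.68 L; (b) 13.4 ppm

(a) [OCl⁻]/[HOCl] = 10^(pH − pKa) = 10^(7.91 − 7.54) = 2.344; fraction as HOCl = 1/(1 + 2.344) = 0.299.
(a) Free chlorine required for 1.06 ppm HOCl: 1.06 / 0.299 = 3.545 ppm.
(a) FC to add: 3.545 − 0.4 = 3.145 mg/L as Cl₂.
(a) Cl₂ equivalent: 3.145 mg/L × 398,000 L = 1252 g.
(a) Product at 13.7% available Cl: 1252 / 0.137 = 9136 g.
(a) Volume: 9136 g ÷ 1.19 g/mL = 7678 mL.

(b) Volume: 128,000 US gal × 3.785 L/gal = 484,480 L.
(b) Moles of Na₂CO₃: 6,880 g ÷ 106 g/mol = 64.91 mol → 129.8 eq of alkalinity.
(b) As CaCO₃: 129.8 eq × 50 g/eq = 6491 g.
(b) Rise: 6491 g / 484,480 L × 1000 = 13.4 mg/L.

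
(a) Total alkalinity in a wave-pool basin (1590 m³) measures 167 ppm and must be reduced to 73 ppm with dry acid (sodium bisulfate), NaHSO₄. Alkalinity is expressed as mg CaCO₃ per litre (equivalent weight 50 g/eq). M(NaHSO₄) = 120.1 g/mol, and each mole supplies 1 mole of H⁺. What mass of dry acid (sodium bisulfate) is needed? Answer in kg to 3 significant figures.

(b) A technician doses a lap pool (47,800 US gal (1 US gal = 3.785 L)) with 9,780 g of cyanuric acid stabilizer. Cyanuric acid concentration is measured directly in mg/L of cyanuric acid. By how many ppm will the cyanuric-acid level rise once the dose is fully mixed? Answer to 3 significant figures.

(a) 359 kg; (b) 54.1 ppm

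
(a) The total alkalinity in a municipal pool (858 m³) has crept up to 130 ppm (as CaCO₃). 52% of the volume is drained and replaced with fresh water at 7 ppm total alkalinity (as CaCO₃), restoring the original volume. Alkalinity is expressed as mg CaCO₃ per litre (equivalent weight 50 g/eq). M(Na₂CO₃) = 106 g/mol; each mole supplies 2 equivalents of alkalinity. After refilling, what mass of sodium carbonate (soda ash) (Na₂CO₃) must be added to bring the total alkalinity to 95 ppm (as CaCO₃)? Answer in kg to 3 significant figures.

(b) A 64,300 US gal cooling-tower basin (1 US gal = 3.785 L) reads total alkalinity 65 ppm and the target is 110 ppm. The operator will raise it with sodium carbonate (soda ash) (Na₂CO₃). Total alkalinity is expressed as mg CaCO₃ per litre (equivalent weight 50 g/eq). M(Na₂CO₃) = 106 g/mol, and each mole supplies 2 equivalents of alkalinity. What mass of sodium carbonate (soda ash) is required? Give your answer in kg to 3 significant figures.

(a) Volume: 858 m³ = 858,000 L.
(a) After draining 52% and refilling: 130 × 0.48 + 7 × 0.52 = 66.04 ppm.
(a) Deficit to target: 95 − 66.04 = 28.96 mg/L.
(a) As CaCO₃: 28.96 mg/L × 858,000 L = 24,850 g; ÷ 50 g/eq ÷ 2 = 248.5 mol Na₂CO₃.
(a) Mass: 248.5 × 106 = 26,340 g.

(b) Volume: 64,300 US gal × 3.785 L/gal = 243,376 L.
(b) Alkalinity to add: (110 − 65) = 45 mg/L as CaCO₃ × 243,376 L = 10,950 g as CaCO₃.
(b) Equivalents: 10,950 g ÷ 50 g/eq = 219 eq.
(b) Each mole of Na₂CO₃ supplies 2 eq, so 219 / 2 = 109.5 mol.
(b) Mass: 109.5 mol × 106 g/mol = 11,610 g.

(a) 26.3 kg; (b) 11.6 kg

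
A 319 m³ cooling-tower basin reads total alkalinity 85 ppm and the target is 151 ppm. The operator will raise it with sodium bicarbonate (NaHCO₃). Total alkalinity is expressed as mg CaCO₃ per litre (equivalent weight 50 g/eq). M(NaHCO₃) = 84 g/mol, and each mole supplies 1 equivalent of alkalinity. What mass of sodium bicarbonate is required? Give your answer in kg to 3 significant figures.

35.4 kg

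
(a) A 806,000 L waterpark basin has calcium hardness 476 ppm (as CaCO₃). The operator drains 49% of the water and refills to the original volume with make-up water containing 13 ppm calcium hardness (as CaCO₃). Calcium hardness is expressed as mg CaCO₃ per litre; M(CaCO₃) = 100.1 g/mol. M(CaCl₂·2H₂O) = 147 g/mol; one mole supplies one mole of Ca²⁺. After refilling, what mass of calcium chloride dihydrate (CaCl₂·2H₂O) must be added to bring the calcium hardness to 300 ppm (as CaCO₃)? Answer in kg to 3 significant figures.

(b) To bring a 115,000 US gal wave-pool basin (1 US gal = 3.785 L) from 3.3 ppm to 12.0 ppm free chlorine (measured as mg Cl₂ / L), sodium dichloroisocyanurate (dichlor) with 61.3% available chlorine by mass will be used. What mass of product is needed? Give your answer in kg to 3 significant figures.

(a) After draining 49% and refilling: 476 × 0.51 + 13 × 0.49 = 249.13 ppm.
(a) Deficit to target: 300 − 249.13 = 50.87 mg/L.
(a) As CaCO₃: 50.87 mg/L × 806,000 L = 41,000 g; ÷ 100.1 = 409.6 mol Ca²⁺.
(a) Mass: 409.6 × 147 = 60,210 g.

(b) Volume: 115,000 US gal × 3.785 L/gal = 435,275 L.
(b) Chlorine deficit: 12.0 − 3.3 = 8.7 ppm = 8.7 mg/L as Cl₂.
(b) Cl₂ equivalent needed: 8.7 mg/L × 435,275 L = 3,787,000 mg = 3787 g.
(b) Product at 61.3% available chlorine: 3787 / 0.613 = 6178 g.

(a) 60.2 kg; (b) 6.18 kg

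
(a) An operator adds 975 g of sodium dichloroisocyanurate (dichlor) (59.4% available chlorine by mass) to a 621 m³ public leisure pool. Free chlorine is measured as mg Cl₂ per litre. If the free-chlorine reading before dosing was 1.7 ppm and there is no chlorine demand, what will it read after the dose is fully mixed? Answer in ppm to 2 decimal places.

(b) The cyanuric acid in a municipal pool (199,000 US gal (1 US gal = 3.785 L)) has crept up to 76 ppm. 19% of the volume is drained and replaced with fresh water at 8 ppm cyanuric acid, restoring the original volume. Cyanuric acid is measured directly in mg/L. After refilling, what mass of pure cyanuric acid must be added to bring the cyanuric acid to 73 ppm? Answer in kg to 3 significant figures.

(a) Volume: 621 m³ = 621,000 L.
(a) Available chlorine delivered: 975 g × 0.594 = 579.1 g as Cl₂.
(a) Concentration rise: 579.1 g / 621,000 L = 0.9326 mg/L = 0.93 ppm.
(a) Final FC: 1.7 + 0.93 = 2.63 ppm.

(b) Volume: 199,000 US gal × 3.785 L/gal = 753,215 L.
(b) After draining 19% and refilling: 76 × 0.81 + 8 × 0.19 = 63.08 ppm.
(b) Deficit to target: 73 − 63.08 = 9.92 mg/L.
(b) Mass: 9.92 mg/L × 753,215 L = 7472 g cyanuric acid.

(a) 2.63 ppm; (b) 7.47 kg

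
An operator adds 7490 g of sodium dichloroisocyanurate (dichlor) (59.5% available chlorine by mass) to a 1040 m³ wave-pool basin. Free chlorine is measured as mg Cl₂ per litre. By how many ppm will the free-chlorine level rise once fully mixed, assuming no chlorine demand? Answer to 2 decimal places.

Volume: 1040 m³ = 1,040,000 L.
Available chlorine delivered: 7490 g × 0.595 = 4457 g as Cl₂.
Concentration rise: 4457 g / 1,040,000 L = 4.285 mg/L = 4.29 ppm.

4.29 ppm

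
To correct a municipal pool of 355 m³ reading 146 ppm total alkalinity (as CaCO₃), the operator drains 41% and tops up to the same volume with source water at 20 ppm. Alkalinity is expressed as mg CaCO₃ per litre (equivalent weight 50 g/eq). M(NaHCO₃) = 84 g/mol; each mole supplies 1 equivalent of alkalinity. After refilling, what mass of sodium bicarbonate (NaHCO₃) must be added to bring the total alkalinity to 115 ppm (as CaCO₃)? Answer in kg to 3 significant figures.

Volume: 355 m³ = 355,000 L.
After draining 41% and refilling: 146 × 0.59 + 20 × 0.41 = 94.34 ppm.
Deficit to target: 115 − 94.34 = 20.66 mg/L.
As CaCO₃: 20.66 mg/L × 355,000 L = 7334 g; ÷ 50 g/eq ÷ 1 = 146.7 mol NaHCO₃.
Mass: 146.7 × 84 = 12,320 g.

12.3 kg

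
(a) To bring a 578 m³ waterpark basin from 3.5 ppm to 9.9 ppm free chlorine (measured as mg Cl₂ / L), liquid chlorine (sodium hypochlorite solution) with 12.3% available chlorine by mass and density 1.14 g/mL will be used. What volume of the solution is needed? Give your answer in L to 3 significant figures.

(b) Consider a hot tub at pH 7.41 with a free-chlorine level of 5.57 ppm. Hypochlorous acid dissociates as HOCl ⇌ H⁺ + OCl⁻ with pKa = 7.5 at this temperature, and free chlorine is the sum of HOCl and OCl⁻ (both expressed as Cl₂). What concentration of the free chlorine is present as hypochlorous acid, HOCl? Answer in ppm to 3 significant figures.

(a) Volume: 578 m³ = 578,000 L.
(a) Chlorine deficit: 9.9 − 3.5 = 6.4 ppm = 6.4 mg/L as Cl₂.
(a) Cl₂ equivalent needed: 6.4 mg/L × 578,000 L = 3,699,000 mg = 3699 g.
(a) Product at 12.3% available chlorine: 3699 / 0.123 = 30,070 g.
(a) Volume at density 1.14 g/mL: 30,070 g ÷ 1.14 g/mL = 26,380 mL.

(b) [OCl⁻]/[HOCl] = 10^(pH − pKa) = 10^(7.41 − 7.5) = 10^-0.09 = 0.8128.
(b) Fraction as HOCl = 1 / (1 + 0.8128) = 0.5516.
(b) HOCl = 0.5516 × 5.57 ppm = 3.073 ppm.

(a) 26.4 L; (b) 3.07 ppm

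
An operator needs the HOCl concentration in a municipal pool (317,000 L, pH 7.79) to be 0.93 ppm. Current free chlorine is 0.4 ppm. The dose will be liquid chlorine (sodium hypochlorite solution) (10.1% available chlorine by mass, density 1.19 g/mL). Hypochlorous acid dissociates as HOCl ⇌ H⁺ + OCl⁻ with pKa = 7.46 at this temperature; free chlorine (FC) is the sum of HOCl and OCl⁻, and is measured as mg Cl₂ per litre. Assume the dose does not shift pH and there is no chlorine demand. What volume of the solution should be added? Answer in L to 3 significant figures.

6.64 L

[OCl⁻]/[HOCl] = 10^(pH − pKa) = 10^(7.79 − 7.46) = 2.138; fraction as HOCl = 1/(1 + 2.138) = 0.3187.
Free chlorine required for 0.93 ppm HOCl: 0.93 / 0.3187 = 2.918 ppm.
FC to add: 2.918 − 0.4 = 2.518 mg/L as Cl₂.
Cl₂ equivalent: 2.518 mg/L × 317,000 L = 798.3 g.
Product at 10.1% available Cl: 798.3 / 0.101 = 7904 g.
Volume: 7904 g ÷ 1.19 g/mL = 6642 mL.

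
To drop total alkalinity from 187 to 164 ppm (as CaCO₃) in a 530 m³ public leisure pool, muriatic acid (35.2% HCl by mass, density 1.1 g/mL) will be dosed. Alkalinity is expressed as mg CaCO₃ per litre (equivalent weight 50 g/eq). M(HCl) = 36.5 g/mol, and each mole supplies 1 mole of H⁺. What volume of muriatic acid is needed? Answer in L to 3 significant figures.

Volume: 530 m³ = 530,000 L.
Alkalinity to neutralize: (187 − 164) = 23 mg/L as CaCO₃ × 530,000 L = 12,190 g as CaCO₃.
Equivalents of H⁺ required: 12,190 ÷ 50 g/eq = 243.8 eq = 243.8 mol HCl.
Mass of HCl: 243.8 × 36.5 = 8899 g.
Mass of 35.2% solution: 8899 / 0.352 = 25,280 g.
Volume: 25,280 g ÷ 1.1 g/mL = 22,980 mL.

23.0 L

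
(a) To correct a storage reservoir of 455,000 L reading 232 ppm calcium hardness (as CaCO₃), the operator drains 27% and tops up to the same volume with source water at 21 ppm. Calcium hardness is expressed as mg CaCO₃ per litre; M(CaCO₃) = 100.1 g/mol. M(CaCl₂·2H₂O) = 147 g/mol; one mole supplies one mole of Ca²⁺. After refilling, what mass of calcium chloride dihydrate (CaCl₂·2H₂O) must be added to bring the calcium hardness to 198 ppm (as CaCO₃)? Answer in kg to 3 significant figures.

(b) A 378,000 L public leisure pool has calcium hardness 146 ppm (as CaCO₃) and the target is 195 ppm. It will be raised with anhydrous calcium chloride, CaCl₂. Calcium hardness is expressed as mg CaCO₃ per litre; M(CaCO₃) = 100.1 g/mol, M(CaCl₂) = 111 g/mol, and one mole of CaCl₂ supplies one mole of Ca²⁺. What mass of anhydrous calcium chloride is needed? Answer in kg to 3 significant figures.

(a) 15.3 kg; (b) 20.5 kg

(a) After draining 27% and refilling: 232 × 0.73 + 21 × 0.27 = 175.03 ppm.
(a) Deficit to target: 198 − 175.03 = 22.97 mg/L.
(a) As CaCO₃: 22.97 mg/L × 455,000 L = 10,450 g; ÷ 100.1 = 104.4 mol Ca²⁺.
(a) Mass: 104.4 × 147 = 15,350 g.

(b) Hardness to add: (195 − 146) = 49 mg/L as CaCO₃ × 378,000 L = 18,520 g as CaCO₃.
(b) Moles of Ca²⁺ (1 mol Ca²⁺ ≡ 1 mol CaCO₃): 18,520 / 100.1 g/mol = 185 mol.
(b) Mass of CaCl₂: 185 × 111 = 20,540 g.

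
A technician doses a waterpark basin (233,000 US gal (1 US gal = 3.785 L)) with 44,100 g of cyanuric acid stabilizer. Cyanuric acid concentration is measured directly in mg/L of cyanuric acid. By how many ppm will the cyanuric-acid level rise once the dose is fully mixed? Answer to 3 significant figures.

50.0 ppm

Volume: 233,000 US gal × 3.785 L/gal = 881,905 L.
Rise: 44,100 g / 881,905 L × 1000 = 50.01 mg/L.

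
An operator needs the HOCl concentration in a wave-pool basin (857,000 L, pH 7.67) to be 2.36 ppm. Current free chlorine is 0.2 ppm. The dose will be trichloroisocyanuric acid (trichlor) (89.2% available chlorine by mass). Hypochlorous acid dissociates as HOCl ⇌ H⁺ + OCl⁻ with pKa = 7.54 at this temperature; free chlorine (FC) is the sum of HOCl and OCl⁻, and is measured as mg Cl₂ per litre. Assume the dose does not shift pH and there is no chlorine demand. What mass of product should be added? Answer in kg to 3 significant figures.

[OCl⁻]/[HOCl] = 10^(pH − pKa) = 10^(7.67 − 7.54) = 1.349; fraction as HOCl = 1/(1 + 1.349) = 0.4257.
Free chlorine required for 2.36 ppm HOCl: 2.36 / 0.4257 = 5.544 ppm.
FC to add: 5.544 − 0.2 = 5.344 mg/L as Cl₂.
Cl₂ equivalent: 5.344 mg/L × 857,000 L = 4579 g.
Product at 89.2% available Cl: 4579 / 0.892 = 5134 g.

5.13 kg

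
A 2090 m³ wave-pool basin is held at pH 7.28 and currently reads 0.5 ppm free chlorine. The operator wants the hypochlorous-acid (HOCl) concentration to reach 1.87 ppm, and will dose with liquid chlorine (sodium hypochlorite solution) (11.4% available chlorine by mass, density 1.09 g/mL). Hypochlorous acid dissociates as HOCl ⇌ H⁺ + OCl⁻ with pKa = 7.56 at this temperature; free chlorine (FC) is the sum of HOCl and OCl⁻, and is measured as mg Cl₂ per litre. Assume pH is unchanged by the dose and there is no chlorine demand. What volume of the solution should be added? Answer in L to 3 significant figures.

39.5 L

Volume: 2090 m³ = 2,090,000 L.
[OCl⁻]/[HOCl] = 10^(pH − pKa) = 10^(7.28 − 7.56) = 0.5248; fraction as HOCl = 1/(1 + 0.5248) = 0.6558.
Free chlorine required for 1.87 ppm HOCl: 1.87 / 0.6558 = 2.851 ppm.
FC to add: 2.851 − 0.5 = 2.351 mg/L as Cl₂.
Cl₂ equivalent: 2.351 mg/L × 2,090,000 L = 4914 g.
Product at 11.4% available Cl: 4914 / 0.114 = 43,110 g.
Volume: 43,110 g ÷ 1.09 g/mL = 39,550 mL.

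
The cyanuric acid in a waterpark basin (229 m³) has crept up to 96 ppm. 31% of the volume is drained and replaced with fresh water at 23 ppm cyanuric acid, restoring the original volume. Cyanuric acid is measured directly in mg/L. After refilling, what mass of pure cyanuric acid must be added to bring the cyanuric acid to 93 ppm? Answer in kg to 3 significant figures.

4.50 kg

Volume: 229 m³ = 229,000 L.
After draining 31% and refilling: 96 × 0.69 + 23 × 0.31 = 73.37 ppm.
Deficit to target: 93 − 73.37 = 19.63 mg/L.
Mass: 19.63 mg/L × 229,000 L = 4495 g cyanuric acid.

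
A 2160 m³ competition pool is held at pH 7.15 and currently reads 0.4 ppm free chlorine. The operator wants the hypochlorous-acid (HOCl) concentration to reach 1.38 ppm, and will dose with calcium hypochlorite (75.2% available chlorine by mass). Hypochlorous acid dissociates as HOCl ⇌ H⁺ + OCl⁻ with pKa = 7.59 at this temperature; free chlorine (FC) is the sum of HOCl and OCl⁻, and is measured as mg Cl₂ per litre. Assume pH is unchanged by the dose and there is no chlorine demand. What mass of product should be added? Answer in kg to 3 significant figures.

Volume: 2160 m³ = 2,160,000 L.
[OCl⁻]/[HOCl] = 10^(pH − pKa) = 10^(7.15 − 7.59) = 0.3631; fraction as HOCl = 1/(1 + 0.3631) = 0.7336.
Free chlorine required for 1.38 ppm HOCl: 1.38 / 0.7336 = 1.881 ppm.
FC to add: 1.881 − 0.4 = 1.481 mg/L as Cl₂.
Cl₂ equivalent: 1.481 mg/L × 2,160,000 L = 3199 g.
Product at 75.2% available Cl: 3199 / 0.752 = 4254 g.

4.25 kg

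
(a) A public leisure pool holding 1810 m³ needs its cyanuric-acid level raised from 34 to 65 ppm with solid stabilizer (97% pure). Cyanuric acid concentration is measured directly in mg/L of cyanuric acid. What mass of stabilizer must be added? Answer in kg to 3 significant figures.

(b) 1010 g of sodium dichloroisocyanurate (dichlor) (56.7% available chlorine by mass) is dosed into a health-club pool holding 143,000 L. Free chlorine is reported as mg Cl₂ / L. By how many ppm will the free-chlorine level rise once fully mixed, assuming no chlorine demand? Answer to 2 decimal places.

(a) 57.8 kg; (b) 4.00 ppm

(a) Volume: 1810 m³ = 1,810,000 L.
(a) CYA to add: (65 − 34) = 31 mg/L × 1,810,000 L = 56,110 g cyanuric acid.
(a) At 97% purity: 56,110 / 0.97 = 57,850 g product.

(b) Available chlorine delivered: 1010 g × 0.567 = 572.7 g as Cl₂.
(b) Concentration rise: 572.7 g / 143,000 L = 4.005 mg/L = 4.00 ppm.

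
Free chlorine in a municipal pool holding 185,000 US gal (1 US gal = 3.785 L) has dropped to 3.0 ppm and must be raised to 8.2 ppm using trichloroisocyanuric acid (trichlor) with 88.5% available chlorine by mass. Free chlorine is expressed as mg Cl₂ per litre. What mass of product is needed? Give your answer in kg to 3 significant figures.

Volume: 185,000 US gal × 3.785 L/gal = 700,225 L.
Chlorine deficit: 8.2 − 3.0 = 5.2 ppm = 5.2 mg/L as Cl₂.
Cl₂ equivalent needed: 5.2 mg/L × 700,225 L = 3,641,000 mg = 3641 g.
Product at 88.5% available chlorine: 3641 / 0.885 = 4114 g.

4.11 kg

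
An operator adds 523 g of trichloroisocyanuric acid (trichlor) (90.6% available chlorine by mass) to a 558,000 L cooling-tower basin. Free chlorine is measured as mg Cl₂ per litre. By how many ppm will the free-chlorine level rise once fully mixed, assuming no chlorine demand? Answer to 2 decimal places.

0.85 ppm

Available chlorine delivered: 523 g × 0.906 = 473.8 g as Cl₂.
Concentration rise: 473.8 g / 558,000 L = 0.8492 mg/L = 0.85 ppm.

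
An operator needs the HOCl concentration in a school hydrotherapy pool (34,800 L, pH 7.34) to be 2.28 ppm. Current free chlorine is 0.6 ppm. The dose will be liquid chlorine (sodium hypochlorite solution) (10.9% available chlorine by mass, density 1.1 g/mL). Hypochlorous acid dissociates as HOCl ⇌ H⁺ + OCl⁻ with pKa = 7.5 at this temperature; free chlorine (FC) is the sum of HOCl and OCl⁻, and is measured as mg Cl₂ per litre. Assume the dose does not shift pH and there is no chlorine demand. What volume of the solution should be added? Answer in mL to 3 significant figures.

945 mL

[OCl⁻]/[HOCl] = 10^(pH − pKa) = 10^(7.34 − 7.5) = 0.6918; fraction as HOCl = 1/(1 + 0.6918) = 0.5911.
Free chlorine required for 2.28 ppm HOCl: 2.28 / 0.5911 = 3.857 ppm.
FC to add: 3.857 − 0.6 = 3.257 mg/L as Cl₂.
Cl₂ equivalent: 3.257 mg/L × 34,800 L = 113.4 g.
Product at 10.9% available Cl: 113.4 / 0.109 = 1040 g.
Volume: 1040 g ÷ 1.1 g/mL = 945.4 mL.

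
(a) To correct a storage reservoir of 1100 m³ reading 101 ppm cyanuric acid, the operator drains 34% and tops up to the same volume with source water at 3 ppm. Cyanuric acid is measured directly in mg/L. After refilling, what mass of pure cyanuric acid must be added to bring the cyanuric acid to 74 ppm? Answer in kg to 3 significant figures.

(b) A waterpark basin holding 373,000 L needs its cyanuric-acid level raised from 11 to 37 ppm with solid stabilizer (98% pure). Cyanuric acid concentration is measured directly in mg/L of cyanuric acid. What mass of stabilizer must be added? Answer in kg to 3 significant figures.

(a) Volume: 1100 m³ = 1,100,000 L.
(a) After draining 34% and refilling: 101 × 0.66 + 3 × 0.34 = 67.68 ppm.
(a) Deficit to target: 74 − 67.68 = 6.32 mg/L.
(a) Mass: 6.32 mg/L × 1,100,000 L = 6952 g cyanuric acid.

(b) CYA to add: (37 − 11) = 26 mg/L × 373,000 L = 9698 g cyanuric acid.
(b) At 98% purity: 9698 / 0.98 = 9896 g product.

(a) 6.95 kg; (b) 9.90 kg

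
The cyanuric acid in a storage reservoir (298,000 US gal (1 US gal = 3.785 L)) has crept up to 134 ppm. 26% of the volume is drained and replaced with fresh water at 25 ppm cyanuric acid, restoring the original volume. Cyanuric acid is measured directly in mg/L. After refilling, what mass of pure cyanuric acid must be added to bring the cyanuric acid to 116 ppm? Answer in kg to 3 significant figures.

11.7 kg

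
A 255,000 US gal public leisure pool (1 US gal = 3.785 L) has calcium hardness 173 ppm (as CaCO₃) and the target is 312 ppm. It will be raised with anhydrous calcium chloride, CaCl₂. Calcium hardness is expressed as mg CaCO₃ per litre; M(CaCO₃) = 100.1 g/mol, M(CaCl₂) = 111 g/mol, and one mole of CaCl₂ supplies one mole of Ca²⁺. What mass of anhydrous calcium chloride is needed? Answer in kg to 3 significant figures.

149 kg

Volume: 255,000 US gal × 3.785 L/gal = 965,175 L.
Hardness to add: (312 − 173) = 139 mg/L as CaCO₃ × 965,175 L = 134,200 g as CaCO₃.
Moles of Ca²⁺ (1 mol Ca²⁺ ≡ 1 mol CaCO₃): 134,200 / 100.1 g/mol = 1340 mol.
Mass of CaCl₂: 1340 × 111 = 148,800 g.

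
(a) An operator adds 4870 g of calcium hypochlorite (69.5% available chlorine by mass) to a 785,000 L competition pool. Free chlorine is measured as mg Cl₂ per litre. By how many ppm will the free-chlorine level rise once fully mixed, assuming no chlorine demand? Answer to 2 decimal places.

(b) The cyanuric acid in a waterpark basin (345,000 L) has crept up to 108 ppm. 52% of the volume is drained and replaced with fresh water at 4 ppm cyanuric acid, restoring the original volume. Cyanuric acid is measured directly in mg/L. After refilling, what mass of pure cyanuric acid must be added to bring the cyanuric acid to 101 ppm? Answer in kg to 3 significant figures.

(a) Available chlorine delivered: 4870 g × 0.695 = 3385 g as Cl₂.
(a) Concentration rise: 3385 g / 785,000 L = 4.312 mg/L = 4.31 ppm.

(b) After draining 52% and refilling: 108 × 0.48 + 4 × 0.52 = 53.92 ppm.
(b) Deficit to target: 101 − 53.92 = 47.08 mg/L.
(b) Mass: 47.08 mg/L × 345,000 L = 16,240 g cyanuric acid.

(a) 4.31 ppm; (b) 16.2 kg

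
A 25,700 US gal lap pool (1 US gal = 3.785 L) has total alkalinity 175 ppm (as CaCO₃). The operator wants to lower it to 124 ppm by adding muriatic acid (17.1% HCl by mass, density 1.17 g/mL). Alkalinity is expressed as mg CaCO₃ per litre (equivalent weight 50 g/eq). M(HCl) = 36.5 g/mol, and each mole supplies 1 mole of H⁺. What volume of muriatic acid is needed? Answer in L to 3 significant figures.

Volume: 25,700 US gal × 3.785 L/gal = 97,274 L.
Alkalinity to neutralize: (175 − 124) = 51 mg/L as CaCO₃ × 97,274 L = 4961 g as CaCO₃.
Equivalents of H⁺ required: 4961 ÷ 50 g/eq = 99.22 eq = 99.22 mol HCl.
Mass of HCl: 99.22 × 36.5 = 3622 g.
Mass of 17.1% solution: 3622 / 0.171 = 21,180 g.
Volume: 21,180 g ÷ 1.17 g/mL = 18,100 mL.

18.1 L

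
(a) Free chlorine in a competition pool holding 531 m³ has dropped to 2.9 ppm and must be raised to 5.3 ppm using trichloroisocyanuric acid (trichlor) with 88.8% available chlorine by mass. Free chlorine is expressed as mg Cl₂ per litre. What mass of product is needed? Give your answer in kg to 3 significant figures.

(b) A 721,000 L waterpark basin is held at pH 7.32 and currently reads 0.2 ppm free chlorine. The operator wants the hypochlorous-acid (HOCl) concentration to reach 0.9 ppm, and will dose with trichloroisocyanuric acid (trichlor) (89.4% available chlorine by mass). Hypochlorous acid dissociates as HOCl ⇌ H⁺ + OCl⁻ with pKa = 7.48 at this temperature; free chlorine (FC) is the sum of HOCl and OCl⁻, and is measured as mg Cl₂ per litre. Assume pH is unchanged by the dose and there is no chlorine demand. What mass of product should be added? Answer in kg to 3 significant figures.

(a) 1.44 kg; (b) 1.07 kg

(a) Volume: 531 m³ = 531,000 L.
(a) Chlorine deficit: 5.3 − 2.9 = 2.4 ppm = 2.4 mg/L as Cl₂.
(a) Cl₂ equivalent needed: 2.4 mg/L × 531,000 L = 1,274,000 mg = 1274 g.
(a) Product at 88.8% available chlorine: 1274 / 0.888 = 1435 g.

(b) [OCl⁻]/[HOCl] = 10^(pH − pKa) = 10^(7.32 − 7.48) = 0.6918; fraction as HOCl = 1/(1 + 0.6918) = 0.5911.
(b) Free chlorine required for 0.9 ppm HOCl: 0.9 / 0.5911 = 1.523 ppm.
(b) FC to add: 1.523 − 0.2 = 1.323 mg/L as Cl₂.
(b) Cl₂ equivalent: 1.323 mg/L × 721,000 L = 953.6 g.
(b) Product at 89.4% available Cl: 953.6 / 0.894 = 1067 g.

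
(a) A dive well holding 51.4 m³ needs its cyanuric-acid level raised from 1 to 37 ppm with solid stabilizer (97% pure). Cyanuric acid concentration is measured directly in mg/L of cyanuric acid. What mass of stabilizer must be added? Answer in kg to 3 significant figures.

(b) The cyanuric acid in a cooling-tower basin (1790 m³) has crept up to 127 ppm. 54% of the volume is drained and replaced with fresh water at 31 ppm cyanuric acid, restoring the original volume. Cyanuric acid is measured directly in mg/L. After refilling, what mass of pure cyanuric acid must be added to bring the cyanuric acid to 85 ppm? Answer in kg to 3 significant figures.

(a) Volume: 51.4 m³ = 51,400 L.
(a) CYA to add: (37 − 1) = 36 mg/L × 51,400 L = 1850 g cyanuric acid.
(a) At 97% purity: 1850 / 0.97 = 1908 g product.

(b) Volume: 1790 m³ = 1,790,000 L.
(b) After draining 54% and refilling: 127 × 0.46 + 31 × 0.54 = 75.16 ppm.
(b) Deficit to target: 85 − 75.16 = 9.84 mg/L.
(b) Mass: 9.84 mg/L × 1,790,000 L = 17,610 g cyanuric acid.

(a) 1.91 kg; (b) 17.6 kg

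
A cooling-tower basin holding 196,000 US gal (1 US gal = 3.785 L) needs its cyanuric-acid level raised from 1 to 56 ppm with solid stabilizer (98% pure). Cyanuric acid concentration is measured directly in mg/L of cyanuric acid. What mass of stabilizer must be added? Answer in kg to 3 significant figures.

Volume: 196,000 US gal × 3.785 L/gal = 741,860 L.
CYA to add: (56 − 1) = 55 mg/L × 741,860 L = 40,800 g cyanuric acid.
At 98% purity: 40,800 / 0.98 = 41,640 g product.

41.6 kg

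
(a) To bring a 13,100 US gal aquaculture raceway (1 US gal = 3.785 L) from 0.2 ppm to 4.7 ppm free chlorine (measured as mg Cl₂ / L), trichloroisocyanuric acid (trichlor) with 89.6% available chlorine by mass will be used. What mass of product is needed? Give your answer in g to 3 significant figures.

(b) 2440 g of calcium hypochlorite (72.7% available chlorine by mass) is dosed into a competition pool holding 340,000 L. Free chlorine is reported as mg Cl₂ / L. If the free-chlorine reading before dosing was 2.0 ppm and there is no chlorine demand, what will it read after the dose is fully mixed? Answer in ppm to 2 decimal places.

(a) 249 g; (b) 7.22 ppm

(a) Volume: 13,100 US gal × 3.785 L/gal = 49,584 L.
(a) Chlorine deficit: 4.7 − 0.2 = 4.5 ppm = 4.5 mg/L as Cl₂.
(a) Cl₂ equivalent needed: 4.5 mg/L × 49,584 L = 223,100 mg = 223.1 g.
(a) Product at 89.6% available chlorine: 223.1 / 0.896 = 249 g.

(b) Available chlorine delivered: 2440 g × 0.727 = 1774 g as Cl₂.
(b) Concentration rise: 1774 g / 340,000 L = 5.217 mg/L = 5.22 ppm.
(b) Final FC: 2.0 + 5.22 = 7.22 ppm.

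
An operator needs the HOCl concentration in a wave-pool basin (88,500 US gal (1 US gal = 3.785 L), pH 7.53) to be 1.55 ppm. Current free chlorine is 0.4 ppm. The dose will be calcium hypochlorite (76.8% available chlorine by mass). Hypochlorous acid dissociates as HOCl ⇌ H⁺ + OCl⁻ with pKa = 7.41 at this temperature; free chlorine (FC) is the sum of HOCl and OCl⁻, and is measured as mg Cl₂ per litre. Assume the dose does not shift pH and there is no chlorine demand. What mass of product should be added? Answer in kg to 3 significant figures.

1.39 kg

Volume: 88,500 US gal × 3.785 L/gal = 334,972 L.
[OCl⁻]/[HOCl] = 10^(pH − pKa) = 10^(7.53 − 7.41) = 1.318; fraction as HOCl = 1/(1 + 1.318) = 0.4314.
Free chlorine required for 1.55 ppm HOCl: 1.55 / 0.4314 = 3.593 ppm.
FC to add: 3.593 − 0.4 = 3.193 mg/L as Cl₂.
Cl₂ equivalent: 3.193 mg/L × 334,972 L = 1070 g.
Product at 76.8% available Cl: 1070 / 0.768 = 1393 g.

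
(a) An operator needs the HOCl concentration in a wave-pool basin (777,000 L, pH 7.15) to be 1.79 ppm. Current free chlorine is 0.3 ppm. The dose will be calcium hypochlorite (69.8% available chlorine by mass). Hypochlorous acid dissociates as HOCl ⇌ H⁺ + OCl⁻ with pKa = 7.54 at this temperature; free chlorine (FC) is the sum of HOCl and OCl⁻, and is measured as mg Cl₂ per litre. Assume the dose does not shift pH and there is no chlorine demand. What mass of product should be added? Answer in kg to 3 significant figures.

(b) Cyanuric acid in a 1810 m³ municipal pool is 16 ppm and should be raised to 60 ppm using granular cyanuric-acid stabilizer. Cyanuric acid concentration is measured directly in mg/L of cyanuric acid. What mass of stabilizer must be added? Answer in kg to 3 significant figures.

(a) [OCl⁻]/[HOCl] = 10^(pH − pKa) = 10^(7.15 − 7.54) = 0.4074; fraction as HOCl = 1/(1 + 0.4074) = 0.7105.
(a) Free chlorine required for 1.79 ppm HOCl: 1.79 / 0.7105 = 2.519 ppm.
(a) FC to add: 2.519 − 0.3 = 2.219 mg/L as Cl₂.
(a) Cl₂ equivalent: 2.219 mg/L × 777,000 L = 1724 g.
(a) Product at 69.8% available Cl: 1724 / 0.698 = 2470 g.

(b) Volume: 1810 m³ = 1,810,000 L.
(b) CYA to add: (60 − 16) = 44 mg/L × 1,810,000 L = 79,640 g cyanuric acid.

(a) 2.47 kg; (b) 79.6 kg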